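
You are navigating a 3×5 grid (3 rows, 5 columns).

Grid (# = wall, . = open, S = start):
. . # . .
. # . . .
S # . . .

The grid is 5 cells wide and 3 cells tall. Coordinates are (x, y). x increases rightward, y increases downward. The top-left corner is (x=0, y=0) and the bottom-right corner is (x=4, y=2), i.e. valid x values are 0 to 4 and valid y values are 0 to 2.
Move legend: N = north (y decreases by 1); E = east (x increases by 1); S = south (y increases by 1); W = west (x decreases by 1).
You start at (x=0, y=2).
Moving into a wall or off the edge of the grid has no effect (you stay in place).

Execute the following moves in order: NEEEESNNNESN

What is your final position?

Start: (x=0, y=2)
  N (north): (x=0, y=2) -> (x=0, y=1)
  [×4]E (east): blocked, stay at (x=0, y=1)
  S (south): (x=0, y=1) -> (x=0, y=2)
  N (north): (x=0, y=2) -> (x=0, y=1)
  N (north): (x=0, y=1) -> (x=0, y=0)
  N (north): blocked, stay at (x=0, y=0)
  E (east): (x=0, y=0) -> (x=1, y=0)
  S (south): blocked, stay at (x=1, y=0)
  N (north): blocked, stay at (x=1, y=0)
Final: (x=1, y=0)

Answer: Final position: (x=1, y=0)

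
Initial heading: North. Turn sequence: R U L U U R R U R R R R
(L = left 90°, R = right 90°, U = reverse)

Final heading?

Answer: Final heading: South

Derivation:
Start: North
  R (right (90° clockwise)) -> East
  U (U-turn (180°)) -> West
  L (left (90° counter-clockwise)) -> South
  U (U-turn (180°)) -> North
  U (U-turn (180°)) -> South
  R (right (90° clockwise)) -> West
  R (right (90° clockwise)) -> North
  U (U-turn (180°)) -> South
  R (right (90° clockwise)) -> West
  R (right (90° clockwise)) -> North
  R (right (90° clockwise)) -> East
  R (right (90° clockwise)) -> South
Final: South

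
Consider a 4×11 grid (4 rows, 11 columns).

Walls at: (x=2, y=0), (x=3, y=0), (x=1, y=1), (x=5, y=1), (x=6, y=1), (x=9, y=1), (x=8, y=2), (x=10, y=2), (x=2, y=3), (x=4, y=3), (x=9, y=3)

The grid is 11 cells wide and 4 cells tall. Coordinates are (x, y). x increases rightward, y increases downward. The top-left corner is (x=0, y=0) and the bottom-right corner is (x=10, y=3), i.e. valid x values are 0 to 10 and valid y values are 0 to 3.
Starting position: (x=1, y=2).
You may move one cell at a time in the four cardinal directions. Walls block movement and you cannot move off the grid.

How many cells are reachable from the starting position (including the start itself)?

BFS flood-fill from (x=1, y=2):
  Distance 0: (x=1, y=2)
  Distance 1: (x=0, y=2), (x=2, y=2), (x=1, y=3)
  Distance 2: (x=0, y=1), (x=2, y=1), (x=3, y=2), (x=0, y=3)
  Distance 3: (x=0, y=0), (x=3, y=1), (x=4, y=2), (x=3, y=3)
  Distance 4: (x=1, y=0), (x=4, y=1), (x=5, y=2)
  Distance 5: (x=4, y=0), (x=6, y=2), (x=5, y=3)
  Distance 6: (x=5, y=0), (x=7, y=2), (x=6, y=3)
  Distance 7: (x=6, y=0), (x=7, y=1), (x=7, y=3)
  Distance 8: (x=7, y=0), (x=8, y=1), (x=8, y=3)
  Distance 9: (x=8, y=0)
  Distance 10: (x=9, y=0)
  Distance 11: (x=10, y=0)
  Distance 12: (x=10, y=1)
Total reachable: 31 (grid has 33 open cells total)

Answer: Reachable cells: 31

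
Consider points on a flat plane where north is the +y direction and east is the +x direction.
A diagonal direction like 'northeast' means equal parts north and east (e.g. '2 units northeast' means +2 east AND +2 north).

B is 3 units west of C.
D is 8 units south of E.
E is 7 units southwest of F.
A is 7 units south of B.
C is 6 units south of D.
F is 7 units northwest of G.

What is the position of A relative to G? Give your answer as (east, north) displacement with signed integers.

Answer: A is at (east=-17, north=-21) relative to G.

Derivation:
Place G at the origin (east=0, north=0).
  F is 7 units northwest of G: delta (east=-7, north=+7); F at (east=-7, north=7).
  E is 7 units southwest of F: delta (east=-7, north=-7); E at (east=-14, north=0).
  D is 8 units south of E: delta (east=+0, north=-8); D at (east=-14, north=-8).
  C is 6 units south of D: delta (east=+0, north=-6); C at (east=-14, north=-14).
  B is 3 units west of C: delta (east=-3, north=+0); B at (east=-17, north=-14).
  A is 7 units south of B: delta (east=+0, north=-7); A at (east=-17, north=-21).
Therefore A relative to G: (east=-17, north=-21).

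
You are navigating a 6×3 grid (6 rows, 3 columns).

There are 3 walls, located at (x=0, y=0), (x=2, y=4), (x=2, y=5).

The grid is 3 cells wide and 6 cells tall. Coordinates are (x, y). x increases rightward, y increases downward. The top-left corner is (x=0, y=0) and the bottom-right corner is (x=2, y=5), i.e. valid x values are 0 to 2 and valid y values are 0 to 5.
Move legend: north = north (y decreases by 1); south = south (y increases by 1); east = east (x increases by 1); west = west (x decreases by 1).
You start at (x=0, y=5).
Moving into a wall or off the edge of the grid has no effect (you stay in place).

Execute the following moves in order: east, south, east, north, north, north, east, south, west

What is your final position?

Answer: Final position: (x=1, y=3)

Derivation:
Start: (x=0, y=5)
  east (east): (x=0, y=5) -> (x=1, y=5)
  south (south): blocked, stay at (x=1, y=5)
  east (east): blocked, stay at (x=1, y=5)
  north (north): (x=1, y=5) -> (x=1, y=4)
  north (north): (x=1, y=4) -> (x=1, y=3)
  north (north): (x=1, y=3) -> (x=1, y=2)
  east (east): (x=1, y=2) -> (x=2, y=2)
  south (south): (x=2, y=2) -> (x=2, y=3)
  west (west): (x=2, y=3) -> (x=1, y=3)
Final: (x=1, y=3)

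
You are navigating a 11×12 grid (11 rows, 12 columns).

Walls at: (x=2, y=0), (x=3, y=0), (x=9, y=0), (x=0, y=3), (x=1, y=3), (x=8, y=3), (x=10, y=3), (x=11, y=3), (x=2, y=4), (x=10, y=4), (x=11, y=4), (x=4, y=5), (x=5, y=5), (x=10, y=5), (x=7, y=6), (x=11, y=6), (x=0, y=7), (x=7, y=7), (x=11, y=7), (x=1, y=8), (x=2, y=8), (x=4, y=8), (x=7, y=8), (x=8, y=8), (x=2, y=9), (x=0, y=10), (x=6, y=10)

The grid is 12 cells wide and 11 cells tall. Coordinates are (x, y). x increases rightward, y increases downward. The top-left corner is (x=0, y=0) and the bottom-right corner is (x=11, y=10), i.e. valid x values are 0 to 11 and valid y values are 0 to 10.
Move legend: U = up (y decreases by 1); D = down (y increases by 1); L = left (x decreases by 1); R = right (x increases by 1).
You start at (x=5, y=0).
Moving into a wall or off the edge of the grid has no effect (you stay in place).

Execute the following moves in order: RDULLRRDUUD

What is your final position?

Answer: Final position: (x=6, y=1)

Derivation:
Start: (x=5, y=0)
  R (right): (x=5, y=0) -> (x=6, y=0)
  D (down): (x=6, y=0) -> (x=6, y=1)
  U (up): (x=6, y=1) -> (x=6, y=0)
  L (left): (x=6, y=0) -> (x=5, y=0)
  L (left): (x=5, y=0) -> (x=4, y=0)
  R (right): (x=4, y=0) -> (x=5, y=0)
  R (right): (x=5, y=0) -> (x=6, y=0)
  D (down): (x=6, y=0) -> (x=6, y=1)
  U (up): (x=6, y=1) -> (x=6, y=0)
  U (up): blocked, stay at (x=6, y=0)
  D (down): (x=6, y=0) -> (x=6, y=1)
Final: (x=6, y=1)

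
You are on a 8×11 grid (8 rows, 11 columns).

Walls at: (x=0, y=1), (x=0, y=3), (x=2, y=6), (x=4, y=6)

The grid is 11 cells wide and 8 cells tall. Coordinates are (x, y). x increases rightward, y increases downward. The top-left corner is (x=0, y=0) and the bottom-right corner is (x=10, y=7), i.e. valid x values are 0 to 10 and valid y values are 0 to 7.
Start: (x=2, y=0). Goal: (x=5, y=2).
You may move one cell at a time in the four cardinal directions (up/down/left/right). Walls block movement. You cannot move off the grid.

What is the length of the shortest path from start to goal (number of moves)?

Answer: Shortest path length: 5

Derivation:
BFS from (x=2, y=0) until reaching (x=5, y=2):
  Distance 0: (x=2, y=0)
  Distance 1: (x=1, y=0), (x=3, y=0), (x=2, y=1)
  Distance 2: (x=0, y=0), (x=4, y=0), (x=1, y=1), (x=3, y=1), (x=2, y=2)
  Distance 3: (x=5, y=0), (x=4, y=1), (x=1, y=2), (x=3, y=2), (x=2, y=3)
  Distance 4: (x=6, y=0), (x=5, y=1), (x=0, y=2), (x=4, y=2), (x=1, y=3), (x=3, y=3), (x=2, y=4)
  Distance 5: (x=7, y=0), (x=6, y=1), (x=5, y=2), (x=4, y=3), (x=1, y=4), (x=3, y=4), (x=2, y=5)  <- goal reached here
One shortest path (5 moves): (x=2, y=0) -> (x=3, y=0) -> (x=4, y=0) -> (x=5, y=0) -> (x=5, y=1) -> (x=5, y=2)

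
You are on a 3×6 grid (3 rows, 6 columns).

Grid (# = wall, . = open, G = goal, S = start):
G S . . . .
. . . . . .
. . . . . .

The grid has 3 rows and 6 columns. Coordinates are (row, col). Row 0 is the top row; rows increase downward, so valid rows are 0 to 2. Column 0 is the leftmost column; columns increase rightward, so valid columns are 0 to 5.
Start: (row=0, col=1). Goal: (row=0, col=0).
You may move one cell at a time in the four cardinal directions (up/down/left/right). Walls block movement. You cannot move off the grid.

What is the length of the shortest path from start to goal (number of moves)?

Answer: Shortest path length: 1

Derivation:
BFS from (row=0, col=1) until reaching (row=0, col=0):
  Distance 0: (row=0, col=1)
  Distance 1: (row=0, col=0), (row=0, col=2), (row=1, col=1)  <- goal reached here
One shortest path (1 moves): (row=0, col=1) -> (row=0, col=0)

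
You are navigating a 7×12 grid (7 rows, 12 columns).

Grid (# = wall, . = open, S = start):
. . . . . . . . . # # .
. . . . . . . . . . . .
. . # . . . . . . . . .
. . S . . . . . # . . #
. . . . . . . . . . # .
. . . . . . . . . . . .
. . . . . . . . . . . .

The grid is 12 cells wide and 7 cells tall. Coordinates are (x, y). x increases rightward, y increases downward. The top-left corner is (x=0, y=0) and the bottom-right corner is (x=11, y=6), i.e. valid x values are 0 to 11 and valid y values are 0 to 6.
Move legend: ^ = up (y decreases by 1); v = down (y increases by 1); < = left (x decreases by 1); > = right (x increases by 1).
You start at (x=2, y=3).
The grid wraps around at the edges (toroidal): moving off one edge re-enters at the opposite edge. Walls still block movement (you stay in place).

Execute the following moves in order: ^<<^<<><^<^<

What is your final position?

Start: (x=2, y=3)
  ^ (up): blocked, stay at (x=2, y=3)
  < (left): (x=2, y=3) -> (x=1, y=3)
  < (left): (x=1, y=3) -> (x=0, y=3)
  ^ (up): (x=0, y=3) -> (x=0, y=2)
  < (left): (x=0, y=2) -> (x=11, y=2)
  < (left): (x=11, y=2) -> (x=10, y=2)
  > (right): (x=10, y=2) -> (x=11, y=2)
  < (left): (x=11, y=2) -> (x=10, y=2)
  ^ (up): (x=10, y=2) -> (x=10, y=1)
  < (left): (x=10, y=1) -> (x=9, y=1)
  ^ (up): blocked, stay at (x=9, y=1)
  < (left): (x=9, y=1) -> (x=8, y=1)
Final: (x=8, y=1)

Answer: Final position: (x=8, y=1)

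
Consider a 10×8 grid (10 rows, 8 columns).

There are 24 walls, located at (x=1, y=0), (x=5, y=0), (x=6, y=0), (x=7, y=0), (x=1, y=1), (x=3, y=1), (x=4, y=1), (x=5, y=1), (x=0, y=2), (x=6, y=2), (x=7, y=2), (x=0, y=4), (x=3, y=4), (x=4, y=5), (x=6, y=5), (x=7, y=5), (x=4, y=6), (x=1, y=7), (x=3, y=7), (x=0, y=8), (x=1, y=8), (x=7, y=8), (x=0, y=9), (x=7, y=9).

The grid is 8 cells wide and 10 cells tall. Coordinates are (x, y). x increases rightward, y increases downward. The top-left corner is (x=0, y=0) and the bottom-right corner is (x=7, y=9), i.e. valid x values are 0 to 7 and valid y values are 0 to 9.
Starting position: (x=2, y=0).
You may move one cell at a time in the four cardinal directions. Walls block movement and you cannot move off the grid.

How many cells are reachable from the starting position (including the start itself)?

BFS flood-fill from (x=2, y=0):
  Distance 0: (x=2, y=0)
  Distance 1: (x=3, y=0), (x=2, y=1)
  Distance 2: (x=4, y=0), (x=2, y=2)
  Distance 3: (x=1, y=2), (x=3, y=2), (x=2, y=3)
  Distance 4: (x=4, y=2), (x=1, y=3), (x=3, y=3), (x=2, y=4)
  Distance 5: (x=5, y=2), (x=0, y=3), (x=4, y=3), (x=1, y=4), (x=2, y=5)
  Distance 6: (x=5, y=3), (x=4, y=4), (x=1, y=5), (x=3, y=5), (x=2, y=6)
  Distance 7: (x=6, y=3), (x=5, y=4), (x=0, y=5), (x=1, y=6), (x=3, y=6), (x=2, y=7)
  Distance 8: (x=7, y=3), (x=6, y=4), (x=5, y=5), (x=0, y=6), (x=2, y=8)
  Distance 9: (x=7, y=4), (x=5, y=6), (x=0, y=7), (x=3, y=8), (x=2, y=9)
  Distance 10: (x=6, y=6), (x=5, y=7), (x=4, y=8), (x=1, y=9), (x=3, y=9)
  Distance 11: (x=7, y=6), (x=4, y=7), (x=6, y=7), (x=5, y=8), (x=4, y=9)
  Distance 12: (x=7, y=7), (x=6, y=8), (x=5, y=9)
  Distance 13: (x=6, y=9)
Total reachable: 52 (grid has 56 open cells total)

Answer: Reachable cells: 52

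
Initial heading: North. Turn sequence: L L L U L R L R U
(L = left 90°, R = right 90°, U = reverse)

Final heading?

Start: North
  L (left (90° counter-clockwise)) -> West
  L (left (90° counter-clockwise)) -> South
  L (left (90° counter-clockwise)) -> East
  U (U-turn (180°)) -> West
  L (left (90° counter-clockwise)) -> South
  R (right (90° clockwise)) -> West
  L (left (90° counter-clockwise)) -> South
  R (right (90° clockwise)) -> West
  U (U-turn (180°)) -> East
Final: East

Answer: Final heading: East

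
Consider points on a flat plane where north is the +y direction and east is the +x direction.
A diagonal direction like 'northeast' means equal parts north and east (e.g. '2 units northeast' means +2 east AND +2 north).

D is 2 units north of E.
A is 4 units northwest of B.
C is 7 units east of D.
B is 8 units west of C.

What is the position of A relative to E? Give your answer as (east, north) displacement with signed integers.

Answer: A is at (east=-5, north=6) relative to E.

Derivation:
Place E at the origin (east=0, north=0).
  D is 2 units north of E: delta (east=+0, north=+2); D at (east=0, north=2).
  C is 7 units east of D: delta (east=+7, north=+0); C at (east=7, north=2).
  B is 8 units west of C: delta (east=-8, north=+0); B at (east=-1, north=2).
  A is 4 units northwest of B: delta (east=-4, north=+4); A at (east=-5, north=6).
Therefore A relative to E: (east=-5, north=6).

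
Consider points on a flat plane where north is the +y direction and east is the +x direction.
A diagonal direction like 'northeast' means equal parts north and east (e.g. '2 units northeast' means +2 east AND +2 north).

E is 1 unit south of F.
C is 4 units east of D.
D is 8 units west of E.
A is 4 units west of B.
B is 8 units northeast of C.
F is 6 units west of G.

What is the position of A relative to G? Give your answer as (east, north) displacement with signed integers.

Answer: A is at (east=-6, north=7) relative to G.

Derivation:
Place G at the origin (east=0, north=0).
  F is 6 units west of G: delta (east=-6, north=+0); F at (east=-6, north=0).
  E is 1 unit south of F: delta (east=+0, north=-1); E at (east=-6, north=-1).
  D is 8 units west of E: delta (east=-8, north=+0); D at (east=-14, north=-1).
  C is 4 units east of D: delta (east=+4, north=+0); C at (east=-10, north=-1).
  B is 8 units northeast of C: delta (east=+8, north=+8); B at (east=-2, north=7).
  A is 4 units west of B: delta (east=-4, north=+0); A at (east=-6, north=7).
Therefore A relative to G: (east=-6, north=7).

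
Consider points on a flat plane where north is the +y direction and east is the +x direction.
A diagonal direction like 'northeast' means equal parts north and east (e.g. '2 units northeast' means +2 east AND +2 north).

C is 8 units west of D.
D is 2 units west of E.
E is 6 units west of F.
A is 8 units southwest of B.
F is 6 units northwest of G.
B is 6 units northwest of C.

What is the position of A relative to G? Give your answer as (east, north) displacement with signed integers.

Answer: A is at (east=-36, north=4) relative to G.

Derivation:
Place G at the origin (east=0, north=0).
  F is 6 units northwest of G: delta (east=-6, north=+6); F at (east=-6, north=6).
  E is 6 units west of F: delta (east=-6, north=+0); E at (east=-12, north=6).
  D is 2 units west of E: delta (east=-2, north=+0); D at (east=-14, north=6).
  C is 8 units west of D: delta (east=-8, north=+0); C at (east=-22, north=6).
  B is 6 units northwest of C: delta (east=-6, north=+6); B at (east=-28, north=12).
  A is 8 units southwest of B: delta (east=-8, north=-8); A at (east=-36, north=4).
Therefore A relative to G: (east=-36, north=4).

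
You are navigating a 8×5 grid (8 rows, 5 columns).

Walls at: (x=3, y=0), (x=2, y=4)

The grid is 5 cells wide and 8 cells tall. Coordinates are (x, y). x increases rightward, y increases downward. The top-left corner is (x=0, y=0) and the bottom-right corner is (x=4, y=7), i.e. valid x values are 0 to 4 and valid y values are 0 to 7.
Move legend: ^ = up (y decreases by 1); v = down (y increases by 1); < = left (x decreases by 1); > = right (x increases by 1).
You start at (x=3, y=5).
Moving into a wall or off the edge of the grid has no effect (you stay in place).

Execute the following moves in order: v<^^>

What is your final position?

Answer: Final position: (x=3, y=5)

Derivation:
Start: (x=3, y=5)
  v (down): (x=3, y=5) -> (x=3, y=6)
  < (left): (x=3, y=6) -> (x=2, y=6)
  ^ (up): (x=2, y=6) -> (x=2, y=5)
  ^ (up): blocked, stay at (x=2, y=5)
  > (right): (x=2, y=5) -> (x=3, y=5)
Final: (x=3, y=5)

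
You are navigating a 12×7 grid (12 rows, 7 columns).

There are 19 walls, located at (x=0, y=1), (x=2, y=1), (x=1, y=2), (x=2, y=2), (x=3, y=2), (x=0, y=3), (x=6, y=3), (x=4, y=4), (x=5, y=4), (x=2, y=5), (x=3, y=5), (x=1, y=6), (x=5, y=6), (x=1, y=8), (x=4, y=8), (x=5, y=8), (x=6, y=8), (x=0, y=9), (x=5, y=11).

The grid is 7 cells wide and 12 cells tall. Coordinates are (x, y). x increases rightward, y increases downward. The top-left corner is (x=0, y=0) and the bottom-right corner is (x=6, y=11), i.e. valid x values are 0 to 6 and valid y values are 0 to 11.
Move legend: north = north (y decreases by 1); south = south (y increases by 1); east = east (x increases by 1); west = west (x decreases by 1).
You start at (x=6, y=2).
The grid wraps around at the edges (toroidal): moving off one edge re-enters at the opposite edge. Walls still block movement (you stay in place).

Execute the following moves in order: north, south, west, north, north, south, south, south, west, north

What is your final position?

Start: (x=6, y=2)
  north (north): (x=6, y=2) -> (x=6, y=1)
  south (south): (x=6, y=1) -> (x=6, y=2)
  west (west): (x=6, y=2) -> (x=5, y=2)
  north (north): (x=5, y=2) -> (x=5, y=1)
  north (north): (x=5, y=1) -> (x=5, y=0)
  south (south): (x=5, y=0) -> (x=5, y=1)
  south (south): (x=5, y=1) -> (x=5, y=2)
  south (south): (x=5, y=2) -> (x=5, y=3)
  west (west): (x=5, y=3) -> (x=4, y=3)
  north (north): (x=4, y=3) -> (x=4, y=2)
Final: (x=4, y=2)

Answer: Final position: (x=4, y=2)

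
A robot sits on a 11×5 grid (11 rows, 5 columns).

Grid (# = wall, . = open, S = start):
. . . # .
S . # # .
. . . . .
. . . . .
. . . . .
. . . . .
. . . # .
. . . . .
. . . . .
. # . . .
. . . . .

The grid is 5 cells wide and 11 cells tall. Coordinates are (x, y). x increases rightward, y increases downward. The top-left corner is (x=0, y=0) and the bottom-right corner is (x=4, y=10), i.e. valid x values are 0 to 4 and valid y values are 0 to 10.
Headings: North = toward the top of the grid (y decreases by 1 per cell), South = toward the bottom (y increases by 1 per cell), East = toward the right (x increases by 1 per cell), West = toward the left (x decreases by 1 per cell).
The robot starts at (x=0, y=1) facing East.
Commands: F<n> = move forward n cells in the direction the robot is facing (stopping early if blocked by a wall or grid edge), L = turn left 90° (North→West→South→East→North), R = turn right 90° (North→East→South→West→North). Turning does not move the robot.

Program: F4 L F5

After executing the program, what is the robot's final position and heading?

Answer: Final position: (x=1, y=0), facing North

Derivation:
Start: (x=0, y=1), facing East
  F4: move forward 1/4 (blocked), now at (x=1, y=1)
  L: turn left, now facing North
  F5: move forward 1/5 (blocked), now at (x=1, y=0)
Final: (x=1, y=0), facing North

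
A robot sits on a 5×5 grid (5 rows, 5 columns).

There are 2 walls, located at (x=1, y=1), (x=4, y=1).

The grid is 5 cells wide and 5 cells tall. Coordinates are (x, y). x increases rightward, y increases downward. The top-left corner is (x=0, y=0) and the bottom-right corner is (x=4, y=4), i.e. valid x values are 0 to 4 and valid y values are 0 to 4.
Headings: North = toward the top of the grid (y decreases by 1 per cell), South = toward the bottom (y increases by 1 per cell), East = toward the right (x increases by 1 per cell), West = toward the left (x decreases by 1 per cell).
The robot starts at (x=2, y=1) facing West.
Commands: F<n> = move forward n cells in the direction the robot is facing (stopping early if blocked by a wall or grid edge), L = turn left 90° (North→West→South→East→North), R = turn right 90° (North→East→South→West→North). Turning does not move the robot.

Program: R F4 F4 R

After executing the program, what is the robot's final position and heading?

Answer: Final position: (x=2, y=0), facing East

Derivation:
Start: (x=2, y=1), facing West
  R: turn right, now facing North
  F4: move forward 1/4 (blocked), now at (x=2, y=0)
  F4: move forward 0/4 (blocked), now at (x=2, y=0)
  R: turn right, now facing East
Final: (x=2, y=0), facing East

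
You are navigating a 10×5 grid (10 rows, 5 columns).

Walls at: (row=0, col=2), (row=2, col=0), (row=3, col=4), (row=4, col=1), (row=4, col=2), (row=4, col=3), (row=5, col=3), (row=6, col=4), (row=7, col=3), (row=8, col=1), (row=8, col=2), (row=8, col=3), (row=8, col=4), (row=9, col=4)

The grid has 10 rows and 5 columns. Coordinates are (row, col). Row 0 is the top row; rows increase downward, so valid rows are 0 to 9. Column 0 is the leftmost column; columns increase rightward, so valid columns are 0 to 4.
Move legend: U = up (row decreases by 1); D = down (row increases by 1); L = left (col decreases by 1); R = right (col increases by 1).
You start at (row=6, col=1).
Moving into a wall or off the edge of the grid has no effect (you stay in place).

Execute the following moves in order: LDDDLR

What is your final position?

Start: (row=6, col=1)
  L (left): (row=6, col=1) -> (row=6, col=0)
  D (down): (row=6, col=0) -> (row=7, col=0)
  D (down): (row=7, col=0) -> (row=8, col=0)
  D (down): (row=8, col=0) -> (row=9, col=0)
  L (left): blocked, stay at (row=9, col=0)
  R (right): (row=9, col=0) -> (row=9, col=1)
Final: (row=9, col=1)

Answer: Final position: (row=9, col=1)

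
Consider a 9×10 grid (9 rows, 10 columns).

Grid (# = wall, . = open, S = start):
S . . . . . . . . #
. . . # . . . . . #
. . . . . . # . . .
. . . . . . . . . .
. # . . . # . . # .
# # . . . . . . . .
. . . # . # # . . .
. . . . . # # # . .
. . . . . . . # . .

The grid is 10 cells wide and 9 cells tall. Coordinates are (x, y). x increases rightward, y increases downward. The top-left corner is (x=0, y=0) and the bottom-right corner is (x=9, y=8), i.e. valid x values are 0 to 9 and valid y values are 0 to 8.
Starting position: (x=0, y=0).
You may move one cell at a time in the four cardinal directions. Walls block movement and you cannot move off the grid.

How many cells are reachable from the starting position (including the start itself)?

BFS flood-fill from (x=0, y=0):
  Distance 0: (x=0, y=0)
  Distance 1: (x=1, y=0), (x=0, y=1)
  Distance 2: (x=2, y=0), (x=1, y=1), (x=0, y=2)
  Distance 3: (x=3, y=0), (x=2, y=1), (x=1, y=2), (x=0, y=3)
  Distance 4: (x=4, y=0), (x=2, y=2), (x=1, y=3), (x=0, y=4)
  Distance 5: (x=5, y=0), (x=4, y=1), (x=3, y=2), (x=2, y=3)
  Distance 6: (x=6, y=0), (x=5, y=1), (x=4, y=2), (x=3, y=3), (x=2, y=4)
  Distance 7: (x=7, y=0), (x=6, y=1), (x=5, y=2), (x=4, y=3), (x=3, y=4), (x=2, y=5)
  Distance 8: (x=8, y=0), (x=7, y=1), (x=5, y=3), (x=4, y=4), (x=3, y=5), (x=2, y=6)
  Distance 9: (x=8, y=1), (x=7, y=2), (x=6, y=3), (x=4, y=5), (x=1, y=6), (x=2, y=7)
  Distance 10: (x=8, y=2), (x=7, y=3), (x=6, y=4), (x=5, y=5), (x=0, y=6), (x=4, y=6), (x=1, y=7), (x=3, y=7), (x=2, y=8)
  Distance 11: (x=9, y=2), (x=8, y=3), (x=7, y=4), (x=6, y=5), (x=0, y=7), (x=4, y=7), (x=1, y=8), (x=3, y=8)
  Distance 12: (x=9, y=3), (x=7, y=5), (x=0, y=8), (x=4, y=8)
  Distance 13: (x=9, y=4), (x=8, y=5), (x=7, y=6), (x=5, y=8)
  Distance 14: (x=9, y=5), (x=8, y=6), (x=6, y=8)
  Distance 15: (x=9, y=6), (x=8, y=7)
  Distance 16: (x=9, y=7), (x=8, y=8)
  Distance 17: (x=9, y=8)
Total reachable: 74 (grid has 74 open cells total)

Answer: Reachable cells: 74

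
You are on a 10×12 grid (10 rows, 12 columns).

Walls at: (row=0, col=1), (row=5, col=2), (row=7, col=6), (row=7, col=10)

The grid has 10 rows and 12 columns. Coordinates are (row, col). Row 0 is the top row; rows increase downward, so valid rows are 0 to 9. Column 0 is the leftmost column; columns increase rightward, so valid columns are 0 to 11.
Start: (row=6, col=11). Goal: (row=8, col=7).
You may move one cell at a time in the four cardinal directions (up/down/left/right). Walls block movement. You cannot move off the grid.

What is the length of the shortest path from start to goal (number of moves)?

BFS from (row=6, col=11) until reaching (row=8, col=7):
  Distance 0: (row=6, col=11)
  Distance 1: (row=5, col=11), (row=6, col=10), (row=7, col=11)
  Distance 2: (row=4, col=11), (row=5, col=10), (row=6, col=9), (row=8, col=11)
  Distance 3: (row=3, col=11), (row=4, col=10), (row=5, col=9), (row=6, col=8), (row=7, col=9), (row=8, col=10), (row=9, col=11)
  Distance 4: (row=2, col=11), (row=3, col=10), (row=4, col=9), (row=5, col=8), (row=6, col=7), (row=7, col=8), (row=8, col=9), (row=9, col=10)
  Distance 5: (row=1, col=11), (row=2, col=10), (row=3, col=9), (row=4, col=8), (row=5, col=7), (row=6, col=6), (row=7, col=7), (row=8, col=8), (row=9, col=9)
  Distance 6: (row=0, col=11), (row=1, col=10), (row=2, col=9), (row=3, col=8), (row=4, col=7), (row=5, col=6), (row=6, col=5), (row=8, col=7), (row=9, col=8)  <- goal reached here
One shortest path (6 moves): (row=6, col=11) -> (row=6, col=10) -> (row=6, col=9) -> (row=6, col=8) -> (row=6, col=7) -> (row=7, col=7) -> (row=8, col=7)

Answer: Shortest path length: 6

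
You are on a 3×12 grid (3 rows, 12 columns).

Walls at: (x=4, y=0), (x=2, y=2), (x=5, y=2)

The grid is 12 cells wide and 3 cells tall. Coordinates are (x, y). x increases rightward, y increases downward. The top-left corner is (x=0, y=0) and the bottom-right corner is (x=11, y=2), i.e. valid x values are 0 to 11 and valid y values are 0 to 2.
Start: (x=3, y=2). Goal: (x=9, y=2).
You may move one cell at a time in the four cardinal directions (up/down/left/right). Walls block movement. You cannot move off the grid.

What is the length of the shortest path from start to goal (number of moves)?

Answer: Shortest path length: 8

Derivation:
BFS from (x=3, y=2) until reaching (x=9, y=2):
  Distance 0: (x=3, y=2)
  Distance 1: (x=3, y=1), (x=4, y=2)
  Distance 2: (x=3, y=0), (x=2, y=1), (x=4, y=1)
  Distance 3: (x=2, y=0), (x=1, y=1), (x=5, y=1)
  Distance 4: (x=1, y=0), (x=5, y=0), (x=0, y=1), (x=6, y=1), (x=1, y=2)
  Distance 5: (x=0, y=0), (x=6, y=0), (x=7, y=1), (x=0, y=2), (x=6, y=2)
  Distance 6: (x=7, y=0), (x=8, y=1), (x=7, y=2)
  Distance 7: (x=8, y=0), (x=9, y=1), (x=8, y=2)
  Distance 8: (x=9, y=0), (x=10, y=1), (x=9, y=2)  <- goal reached here
One shortest path (8 moves): (x=3, y=2) -> (x=4, y=2) -> (x=4, y=1) -> (x=5, y=1) -> (x=6, y=1) -> (x=7, y=1) -> (x=8, y=1) -> (x=9, y=1) -> (x=9, y=2)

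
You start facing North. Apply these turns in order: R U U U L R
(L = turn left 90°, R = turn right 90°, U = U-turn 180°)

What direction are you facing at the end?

Start: North
  R (right (90° clockwise)) -> East
  U (U-turn (180°)) -> West
  U (U-turn (180°)) -> East
  U (U-turn (180°)) -> West
  L (left (90° counter-clockwise)) -> South
  R (right (90° clockwise)) -> West
Final: West

Answer: Final heading: West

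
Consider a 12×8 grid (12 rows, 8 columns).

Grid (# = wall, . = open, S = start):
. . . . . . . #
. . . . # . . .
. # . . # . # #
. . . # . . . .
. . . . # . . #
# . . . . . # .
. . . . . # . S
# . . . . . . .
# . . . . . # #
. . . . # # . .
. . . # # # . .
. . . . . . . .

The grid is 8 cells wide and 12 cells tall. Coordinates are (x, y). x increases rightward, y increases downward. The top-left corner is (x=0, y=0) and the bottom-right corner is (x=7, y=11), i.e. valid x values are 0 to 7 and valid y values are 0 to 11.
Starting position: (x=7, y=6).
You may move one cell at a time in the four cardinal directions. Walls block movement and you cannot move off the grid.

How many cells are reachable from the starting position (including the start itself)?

Answer: Reachable cells: 75

Derivation:
BFS flood-fill from (x=7, y=6):
  Distance 0: (x=7, y=6)
  Distance 1: (x=7, y=5), (x=6, y=6), (x=7, y=7)
  Distance 2: (x=6, y=7)
  Distance 3: (x=5, y=7)
  Distance 4: (x=4, y=7), (x=5, y=8)
  Distance 5: (x=4, y=6), (x=3, y=7), (x=4, y=8)
  Distance 6: (x=4, y=5), (x=3, y=6), (x=2, y=7), (x=3, y=8)
  Distance 7: (x=3, y=5), (x=5, y=5), (x=2, y=6), (x=1, y=7), (x=2, y=8), (x=3, y=9)
  Distance 8: (x=3, y=4), (x=5, y=4), (x=2, y=5), (x=1, y=6), (x=1, y=8), (x=2, y=9)
  Distance 9: (x=5, y=3), (x=2, y=4), (x=6, y=4), (x=1, y=5), (x=0, y=6), (x=1, y=9), (x=2, y=10)
  Distance 10: (x=5, y=2), (x=2, y=3), (x=4, y=3), (x=6, y=3), (x=1, y=4), (x=0, y=9), (x=1, y=10), (x=2, y=11)
  Distance 11: (x=5, y=1), (x=2, y=2), (x=1, y=3), (x=7, y=3), (x=0, y=4), (x=0, y=10), (x=1, y=11), (x=3, y=11)
  Distance 12: (x=5, y=0), (x=2, y=1), (x=6, y=1), (x=3, y=2), (x=0, y=3), (x=0, y=11), (x=4, y=11)
  Distance 13: (x=2, y=0), (x=4, y=0), (x=6, y=0), (x=1, y=1), (x=3, y=1), (x=7, y=1), (x=0, y=2), (x=5, y=11)
  Distance 14: (x=1, y=0), (x=3, y=0), (x=0, y=1), (x=6, y=11)
  Distance 15: (x=0, y=0), (x=6, y=10), (x=7, y=11)
  Distance 16: (x=6, y=9), (x=7, y=10)
  Distance 17: (x=7, y=9)
Total reachable: 75 (grid has 75 open cells total)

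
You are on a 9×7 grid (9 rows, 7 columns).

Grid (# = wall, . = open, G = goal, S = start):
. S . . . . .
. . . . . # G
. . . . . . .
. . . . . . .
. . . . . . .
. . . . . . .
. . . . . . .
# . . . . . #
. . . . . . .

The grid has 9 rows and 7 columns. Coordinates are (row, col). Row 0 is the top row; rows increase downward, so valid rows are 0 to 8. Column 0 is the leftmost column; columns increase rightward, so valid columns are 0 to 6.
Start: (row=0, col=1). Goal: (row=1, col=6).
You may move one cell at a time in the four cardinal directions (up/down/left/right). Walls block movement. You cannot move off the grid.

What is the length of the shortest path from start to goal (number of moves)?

Answer: Shortest path length: 6

Derivation:
BFS from (row=0, col=1) until reaching (row=1, col=6):
  Distance 0: (row=0, col=1)
  Distance 1: (row=0, col=0), (row=0, col=2), (row=1, col=1)
  Distance 2: (row=0, col=3), (row=1, col=0), (row=1, col=2), (row=2, col=1)
  Distance 3: (row=0, col=4), (row=1, col=3), (row=2, col=0), (row=2, col=2), (row=3, col=1)
  Distance 4: (row=0, col=5), (row=1, col=4), (row=2, col=3), (row=3, col=0), (row=3, col=2), (row=4, col=1)
  Distance 5: (row=0, col=6), (row=2, col=4), (row=3, col=3), (row=4, col=0), (row=4, col=2), (row=5, col=1)
  Distance 6: (row=1, col=6), (row=2, col=5), (row=3, col=4), (row=4, col=3), (row=5, col=0), (row=5, col=2), (row=6, col=1)  <- goal reached here
One shortest path (6 moves): (row=0, col=1) -> (row=0, col=2) -> (row=0, col=3) -> (row=0, col=4) -> (row=0, col=5) -> (row=0, col=6) -> (row=1, col=6)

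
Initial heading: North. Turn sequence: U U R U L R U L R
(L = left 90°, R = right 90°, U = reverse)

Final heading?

Answer: Final heading: East

Derivation:
Start: North
  U (U-turn (180°)) -> South
  U (U-turn (180°)) -> North
  R (right (90° clockwise)) -> East
  U (U-turn (180°)) -> West
  L (left (90° counter-clockwise)) -> South
  R (right (90° clockwise)) -> West
  U (U-turn (180°)) -> East
  L (left (90° counter-clockwise)) -> North
  R (right (90° clockwise)) -> East
Final: East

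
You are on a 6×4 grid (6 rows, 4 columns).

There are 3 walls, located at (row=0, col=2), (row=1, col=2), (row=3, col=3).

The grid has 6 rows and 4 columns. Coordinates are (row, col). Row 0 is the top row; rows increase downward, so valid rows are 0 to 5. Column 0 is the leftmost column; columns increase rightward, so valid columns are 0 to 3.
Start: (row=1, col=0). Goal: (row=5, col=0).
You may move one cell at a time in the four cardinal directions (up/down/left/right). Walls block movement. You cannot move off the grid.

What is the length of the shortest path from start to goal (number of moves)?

BFS from (row=1, col=0) until reaching (row=5, col=0):
  Distance 0: (row=1, col=0)
  Distance 1: (row=0, col=0), (row=1, col=1), (row=2, col=0)
  Distance 2: (row=0, col=1), (row=2, col=1), (row=3, col=0)
  Distance 3: (row=2, col=2), (row=3, col=1), (row=4, col=0)
  Distance 4: (row=2, col=3), (row=3, col=2), (row=4, col=1), (row=5, col=0)  <- goal reached here
One shortest path (4 moves): (row=1, col=0) -> (row=2, col=0) -> (row=3, col=0) -> (row=4, col=0) -> (row=5, col=0)

Answer: Shortest path length: 4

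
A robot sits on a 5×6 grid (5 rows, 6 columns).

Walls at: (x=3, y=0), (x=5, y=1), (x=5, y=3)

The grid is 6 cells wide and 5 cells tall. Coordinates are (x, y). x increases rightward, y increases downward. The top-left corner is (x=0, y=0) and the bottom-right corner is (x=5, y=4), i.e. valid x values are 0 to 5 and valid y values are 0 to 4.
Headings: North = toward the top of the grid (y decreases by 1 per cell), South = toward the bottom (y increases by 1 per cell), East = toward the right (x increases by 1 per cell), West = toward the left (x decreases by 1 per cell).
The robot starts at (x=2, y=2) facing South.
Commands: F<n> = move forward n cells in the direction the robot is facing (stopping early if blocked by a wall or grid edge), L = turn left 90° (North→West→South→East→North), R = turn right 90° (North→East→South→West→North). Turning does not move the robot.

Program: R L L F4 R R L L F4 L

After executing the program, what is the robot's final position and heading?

Start: (x=2, y=2), facing South
  R: turn right, now facing West
  L: turn left, now facing South
  L: turn left, now facing East
  F4: move forward 3/4 (blocked), now at (x=5, y=2)
  R: turn right, now facing South
  R: turn right, now facing West
  L: turn left, now facing South
  L: turn left, now facing East
  F4: move forward 0/4 (blocked), now at (x=5, y=2)
  L: turn left, now facing North
Final: (x=5, y=2), facing North

Answer: Final position: (x=5, y=2), facing North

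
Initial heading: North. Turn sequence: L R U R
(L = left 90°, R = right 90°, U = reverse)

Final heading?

Answer: Final heading: West

Derivation:
Start: North
  L (left (90° counter-clockwise)) -> West
  R (right (90° clockwise)) -> North
  U (U-turn (180°)) -> South
  R (right (90° clockwise)) -> West
Final: West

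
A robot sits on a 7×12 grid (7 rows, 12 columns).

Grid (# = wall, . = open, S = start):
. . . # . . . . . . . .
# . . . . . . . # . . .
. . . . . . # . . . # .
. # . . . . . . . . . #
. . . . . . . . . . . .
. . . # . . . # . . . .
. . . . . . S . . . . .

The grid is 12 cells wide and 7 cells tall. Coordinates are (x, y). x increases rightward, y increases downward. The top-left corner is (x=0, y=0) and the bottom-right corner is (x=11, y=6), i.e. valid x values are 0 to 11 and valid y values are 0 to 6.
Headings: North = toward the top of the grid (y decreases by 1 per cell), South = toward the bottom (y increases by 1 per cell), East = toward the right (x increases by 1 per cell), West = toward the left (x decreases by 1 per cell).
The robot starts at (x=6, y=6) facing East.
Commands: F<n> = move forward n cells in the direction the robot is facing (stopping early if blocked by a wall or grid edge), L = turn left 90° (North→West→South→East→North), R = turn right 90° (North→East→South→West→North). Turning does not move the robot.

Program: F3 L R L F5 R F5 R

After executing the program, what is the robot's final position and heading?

Answer: Final position: (x=11, y=1), facing South

Derivation:
Start: (x=6, y=6), facing East
  F3: move forward 3, now at (x=9, y=6)
  L: turn left, now facing North
  R: turn right, now facing East
  L: turn left, now facing North
  F5: move forward 5, now at (x=9, y=1)
  R: turn right, now facing East
  F5: move forward 2/5 (blocked), now at (x=11, y=1)
  R: turn right, now facing South
Final: (x=11, y=1), facing South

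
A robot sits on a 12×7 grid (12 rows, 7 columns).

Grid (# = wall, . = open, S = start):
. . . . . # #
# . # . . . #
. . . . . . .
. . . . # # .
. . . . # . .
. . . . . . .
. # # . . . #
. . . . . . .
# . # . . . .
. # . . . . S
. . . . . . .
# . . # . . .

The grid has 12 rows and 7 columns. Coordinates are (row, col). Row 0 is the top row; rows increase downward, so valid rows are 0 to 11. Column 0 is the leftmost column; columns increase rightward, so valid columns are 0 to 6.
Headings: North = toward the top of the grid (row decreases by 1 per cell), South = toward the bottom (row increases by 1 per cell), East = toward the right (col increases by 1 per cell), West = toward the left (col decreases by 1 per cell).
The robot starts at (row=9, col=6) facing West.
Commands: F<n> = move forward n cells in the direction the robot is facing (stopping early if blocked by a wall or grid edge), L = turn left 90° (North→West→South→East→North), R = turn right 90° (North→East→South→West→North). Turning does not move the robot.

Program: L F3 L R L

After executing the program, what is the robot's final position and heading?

Start: (row=9, col=6), facing West
  L: turn left, now facing South
  F3: move forward 2/3 (blocked), now at (row=11, col=6)
  L: turn left, now facing East
  R: turn right, now facing South
  L: turn left, now facing East
Final: (row=11, col=6), facing East

Answer: Final position: (row=11, col=6), facing East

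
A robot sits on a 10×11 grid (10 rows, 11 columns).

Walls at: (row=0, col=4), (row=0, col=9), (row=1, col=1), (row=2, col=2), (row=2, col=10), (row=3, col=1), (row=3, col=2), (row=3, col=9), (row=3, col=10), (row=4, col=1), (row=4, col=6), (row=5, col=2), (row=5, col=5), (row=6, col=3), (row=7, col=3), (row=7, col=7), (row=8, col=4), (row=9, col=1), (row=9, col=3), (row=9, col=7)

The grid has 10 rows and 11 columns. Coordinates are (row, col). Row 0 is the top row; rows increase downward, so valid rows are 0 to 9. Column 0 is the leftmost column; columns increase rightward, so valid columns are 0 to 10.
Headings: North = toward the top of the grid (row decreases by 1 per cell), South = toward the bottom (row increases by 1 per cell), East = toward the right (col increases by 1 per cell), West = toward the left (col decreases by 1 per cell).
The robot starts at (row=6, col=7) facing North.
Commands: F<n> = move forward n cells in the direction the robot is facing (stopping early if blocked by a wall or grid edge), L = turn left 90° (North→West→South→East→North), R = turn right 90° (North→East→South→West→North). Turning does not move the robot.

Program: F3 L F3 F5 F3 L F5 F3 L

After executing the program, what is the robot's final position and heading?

Start: (row=6, col=7), facing North
  F3: move forward 3, now at (row=3, col=7)
  L: turn left, now facing West
  F3: move forward 3, now at (row=3, col=4)
  F5: move forward 1/5 (blocked), now at (row=3, col=3)
  F3: move forward 0/3 (blocked), now at (row=3, col=3)
  L: turn left, now facing South
  F5: move forward 2/5 (blocked), now at (row=5, col=3)
  F3: move forward 0/3 (blocked), now at (row=5, col=3)
  L: turn left, now facing East
Final: (row=5, col=3), facing East

Answer: Final position: (row=5, col=3), facing East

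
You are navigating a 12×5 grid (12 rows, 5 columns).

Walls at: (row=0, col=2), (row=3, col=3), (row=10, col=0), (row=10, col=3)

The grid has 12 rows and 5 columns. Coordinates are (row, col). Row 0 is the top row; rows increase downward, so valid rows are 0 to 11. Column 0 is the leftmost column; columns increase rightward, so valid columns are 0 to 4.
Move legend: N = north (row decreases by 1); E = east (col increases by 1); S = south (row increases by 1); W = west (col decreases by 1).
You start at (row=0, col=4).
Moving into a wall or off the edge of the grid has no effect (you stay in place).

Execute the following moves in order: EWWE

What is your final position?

Start: (row=0, col=4)
  E (east): blocked, stay at (row=0, col=4)
  W (west): (row=0, col=4) -> (row=0, col=3)
  W (west): blocked, stay at (row=0, col=3)
  E (east): (row=0, col=3) -> (row=0, col=4)
Final: (row=0, col=4)

Answer: Final position: (row=0, col=4)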